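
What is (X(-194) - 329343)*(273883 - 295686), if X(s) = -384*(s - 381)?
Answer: 2366563029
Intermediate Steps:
X(s) = 146304 - 384*s (X(s) = -384*(-381 + s) = 146304 - 384*s)
(X(-194) - 329343)*(273883 - 295686) = ((146304 - 384*(-194)) - 329343)*(273883 - 295686) = ((146304 + 74496) - 329343)*(-21803) = (220800 - 329343)*(-21803) = -108543*(-21803) = 2366563029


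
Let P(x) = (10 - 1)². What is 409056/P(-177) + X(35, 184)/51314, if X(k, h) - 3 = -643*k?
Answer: 3498079487/692739 ≈ 5049.6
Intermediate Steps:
X(k, h) = 3 - 643*k
P(x) = 81 (P(x) = 9² = 81)
409056/P(-177) + X(35, 184)/51314 = 409056/81 + (3 - 643*35)/51314 = 409056*(1/81) + (3 - 22505)*(1/51314) = 136352/27 - 22502*1/51314 = 136352/27 - 11251/25657 = 3498079487/692739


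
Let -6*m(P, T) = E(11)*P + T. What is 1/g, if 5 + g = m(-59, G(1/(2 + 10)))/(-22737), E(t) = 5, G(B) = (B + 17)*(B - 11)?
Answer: -19644768/98293175 ≈ -0.19986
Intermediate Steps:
G(B) = (-11 + B)*(17 + B) (G(B) = (17 + B)*(-11 + B) = (-11 + B)*(17 + B))
m(P, T) = -5*P/6 - T/6 (m(P, T) = -(5*P + T)/6 = -(T + 5*P)/6 = -5*P/6 - T/6)
g = -98293175/19644768 (g = -5 + (-5/6*(-59) - (-187 + (1/(2 + 10))**2 + 6/(2 + 10))/6)/(-22737) = -5 + (295/6 - (-187 + (1/12)**2 + 6/12)/6)*(-1/22737) = -5 + (295/6 - (-187 + (1/12)**2 + 6*(1/12))/6)*(-1/22737) = -5 + (295/6 - (-187 + 1/144 + 1/2)/6)*(-1/22737) = -5 + (295/6 - 1/6*(-26855/144))*(-1/22737) = -5 + (295/6 + 26855/864)*(-1/22737) = -5 + (69335/864)*(-1/22737) = -5 - 69335/19644768 = -98293175/19644768 ≈ -5.0035)
1/g = 1/(-98293175/19644768) = -19644768/98293175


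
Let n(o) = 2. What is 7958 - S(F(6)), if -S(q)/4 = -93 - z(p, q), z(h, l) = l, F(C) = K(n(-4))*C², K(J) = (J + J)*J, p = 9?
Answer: 6434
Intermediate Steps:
K(J) = 2*J² (K(J) = (2*J)*J = 2*J²)
F(C) = 8*C² (F(C) = (2*2²)*C² = (2*4)*C² = 8*C²)
S(q) = 372 + 4*q (S(q) = -4*(-93 - q) = 372 + 4*q)
7958 - S(F(6)) = 7958 - (372 + 4*(8*6²)) = 7958 - (372 + 4*(8*36)) = 7958 - (372 + 4*288) = 7958 - (372 + 1152) = 7958 - 1*1524 = 7958 - 1524 = 6434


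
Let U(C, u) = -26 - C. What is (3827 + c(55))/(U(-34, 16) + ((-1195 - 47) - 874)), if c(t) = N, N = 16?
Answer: -3843/2108 ≈ -1.8231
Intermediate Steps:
c(t) = 16
(3827 + c(55))/(U(-34, 16) + ((-1195 - 47) - 874)) = (3827 + 16)/((-26 - 1*(-34)) + ((-1195 - 47) - 874)) = 3843/((-26 + 34) + (-1242 - 874)) = 3843/(8 - 2116) = 3843/(-2108) = 3843*(-1/2108) = -3843/2108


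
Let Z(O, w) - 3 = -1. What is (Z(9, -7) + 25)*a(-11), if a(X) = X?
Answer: -297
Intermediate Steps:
Z(O, w) = 2 (Z(O, w) = 3 - 1 = 2)
(Z(9, -7) + 25)*a(-11) = (2 + 25)*(-11) = 27*(-11) = -297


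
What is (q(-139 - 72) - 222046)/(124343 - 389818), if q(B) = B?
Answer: 31751/37925 ≈ 0.83720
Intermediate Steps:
(q(-139 - 72) - 222046)/(124343 - 389818) = ((-139 - 72) - 222046)/(124343 - 389818) = (-211 - 222046)/(-265475) = -222257*(-1/265475) = 31751/37925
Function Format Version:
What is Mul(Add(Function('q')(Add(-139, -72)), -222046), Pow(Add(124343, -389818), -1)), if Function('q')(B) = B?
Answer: Rational(31751, 37925) ≈ 0.83720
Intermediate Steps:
Mul(Add(Function('q')(Add(-139, -72)), -222046), Pow(Add(124343, -389818), -1)) = Mul(Add(Add(-139, -72), -222046), Pow(Add(124343, -389818), -1)) = Mul(Add(-211, -222046), Pow(-265475, -1)) = Mul(-222257, Rational(-1, 265475)) = Rational(31751, 37925)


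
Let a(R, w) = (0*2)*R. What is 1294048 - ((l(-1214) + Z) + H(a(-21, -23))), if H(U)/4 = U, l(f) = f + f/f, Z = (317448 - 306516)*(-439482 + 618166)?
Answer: -1952078227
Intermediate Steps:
a(R, w) = 0 (a(R, w) = 0*R = 0)
Z = 1953373488 (Z = 10932*178684 = 1953373488)
l(f) = 1 + f (l(f) = f + 1 = 1 + f)
H(U) = 4*U
1294048 - ((l(-1214) + Z) + H(a(-21, -23))) = 1294048 - (((1 - 1214) + 1953373488) + 4*0) = 1294048 - ((-1213 + 1953373488) + 0) = 1294048 - (1953372275 + 0) = 1294048 - 1*1953372275 = 1294048 - 1953372275 = -1952078227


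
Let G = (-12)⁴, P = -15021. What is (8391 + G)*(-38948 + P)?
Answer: -1571955063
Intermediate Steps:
G = 20736
(8391 + G)*(-38948 + P) = (8391 + 20736)*(-38948 - 15021) = 29127*(-53969) = -1571955063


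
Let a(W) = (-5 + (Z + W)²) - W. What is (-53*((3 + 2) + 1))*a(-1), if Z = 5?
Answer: -3816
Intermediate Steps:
a(W) = -5 + (5 + W)² - W (a(W) = (-5 + (5 + W)²) - W = -5 + (5 + W)² - W)
(-53*((3 + 2) + 1))*a(-1) = (-53*((3 + 2) + 1))*(-5 + (5 - 1)² - 1*(-1)) = (-53*(5 + 1))*(-5 + 4² + 1) = (-53*6)*(-5 + 16 + 1) = -318*12 = -3816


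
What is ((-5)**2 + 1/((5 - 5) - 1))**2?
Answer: 576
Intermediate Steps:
((-5)**2 + 1/((5 - 5) - 1))**2 = (25 + 1/(0 - 1))**2 = (25 + 1/(-1))**2 = (25 - 1)**2 = 24**2 = 576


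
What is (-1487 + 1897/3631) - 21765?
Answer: -84426115/3631 ≈ -23251.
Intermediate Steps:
(-1487 + 1897/3631) - 21765 = -5397400/3631 - 21765 = -84426115/3631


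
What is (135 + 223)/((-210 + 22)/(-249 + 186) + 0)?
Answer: 11277/94 ≈ 119.97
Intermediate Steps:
(135 + 223)/((-210 + 22)/(-249 + 186) + 0) = 358/(-188/(-63) + 0) = 358/(-188*(-1/63) + 0) = 358/(188/63 + 0) = 358/(188/63) = 358*(63/188) = 11277/94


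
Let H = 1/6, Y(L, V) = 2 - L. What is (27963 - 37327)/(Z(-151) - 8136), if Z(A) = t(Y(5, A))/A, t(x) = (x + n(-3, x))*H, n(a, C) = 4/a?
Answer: 25451352/22113635 ≈ 1.1509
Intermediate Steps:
H = ⅙ (H = 1*(⅙) = ⅙ ≈ 0.16667)
t(x) = -2/9 + x/6 (t(x) = (x + 4/(-3))*(⅙) = (x + 4*(-⅓))*(⅙) = (x - 4/3)*(⅙) = (-4/3 + x)*(⅙) = -2/9 + x/6)
Z(A) = -13/(18*A) (Z(A) = (-2/9 + (2 - 1*5)/6)/A = (-2/9 + (2 - 5)/6)/A = (-2/9 + (⅙)*(-3))/A = (-2/9 - ½)/A = -13/(18*A))
(27963 - 37327)/(Z(-151) - 8136) = (27963 - 37327)/(-13/18/(-151) - 8136) = -9364/(-13/18*(-1/151) - 8136) = -9364/(13/2718 - 8136) = -9364/(-22113635/2718) = -9364*(-2718/22113635) = 25451352/22113635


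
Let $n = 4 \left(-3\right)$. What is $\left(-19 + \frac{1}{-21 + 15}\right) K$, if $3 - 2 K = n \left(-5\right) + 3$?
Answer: $575$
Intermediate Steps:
$n = -12$
$K = -30$ ($K = \frac{3}{2} - \frac{\left(-12\right) \left(-5\right) + 3}{2} = \frac{3}{2} - \frac{60 + 3}{2} = \frac{3}{2} - \frac{63}{2} = -30$)
$\left(-19 + \frac{1}{-21 + 15}\right) K = \left(-19 + \frac{1}{-21 + 15}\right) \left(-30\right) = \left(-19 + \frac{1}{-6}\right) \left(-30\right) = \left(-19 - \frac{1}{6}\right) \left(-30\right) = \left(- \frac{115}{6}\right) \left(-30\right) = 575$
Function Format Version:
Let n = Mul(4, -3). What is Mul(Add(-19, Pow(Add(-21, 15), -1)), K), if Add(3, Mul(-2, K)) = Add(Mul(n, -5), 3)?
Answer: 575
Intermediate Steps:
n = -12
K = -30 (K = Add(Rational(3, 2), Mul(Rational(-1, 2), Add(Mul(-12, -5), 3))) = Add(Rational(3, 2), Mul(Rational(-1, 2), Add(60, 3))) = Add(Rational(3, 2), Mul(Rational(-1, 2), 63)) = Add(Rational(3, 2), Rational(-63, 2)) = -30)
Mul(Add(-19, Pow(Add(-21, 15), -1)), K) = Mul(Add(-19, Pow(Add(-21, 15), -1)), -30) = Mul(Add(-19, Pow(-6, -1)), -30) = Mul(Add(-19, Rational(-1, 6)), -30) = Mul(Rational(-115, 6), -30) = 575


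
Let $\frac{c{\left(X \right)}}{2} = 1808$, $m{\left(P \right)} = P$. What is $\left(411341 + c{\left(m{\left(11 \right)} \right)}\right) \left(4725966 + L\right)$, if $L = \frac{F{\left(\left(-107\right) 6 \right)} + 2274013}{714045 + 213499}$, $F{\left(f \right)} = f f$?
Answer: $\frac{1818982306481586717}{927544} \approx 1.9611 \cdot 10^{12}$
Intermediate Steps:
$F{\left(f \right)} = f^{2}$
$L = \frac{2686177}{927544}$ ($L = \frac{\left(\left(-107\right) 6\right)^{2} + 2274013}{714045 + 213499} = \frac{\left(-642\right)^{2} + 2274013}{927544} = \left(412164 + 2274013\right) \frac{1}{927544} = 2686177 \cdot \frac{1}{927544} = \frac{2686177}{927544} \approx 2.896$)
$c{\left(X \right)} = 3616$ ($c{\left(X \right)} = 2 \cdot 1808 = 3616$)
$\left(411341 + c{\left(m{\left(11 \right)} \right)}\right) \left(4725966 + L\right) = \left(411341 + 3616\right) \left(4725966 + \frac{2686177}{927544}\right) = 414957 \cdot \frac{4383544093681}{927544} = \frac{1818982306481586717}{927544}$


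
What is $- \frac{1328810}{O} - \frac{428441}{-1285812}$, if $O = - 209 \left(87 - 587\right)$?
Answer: $- \frac{7562853451}{610760700} \approx -12.383$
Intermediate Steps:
$O = 104500$ ($O = \left(-209\right) \left(-500\right) = 104500$)
$- \frac{1328810}{O} - \frac{428441}{-1285812} = - \frac{1328810}{104500} - \frac{428441}{-1285812} = \left(-1328810\right) \frac{1}{104500} - - \frac{428441}{1285812} = - \frac{132881}{10450} + \frac{428441}{1285812} = - \frac{7562853451}{610760700}$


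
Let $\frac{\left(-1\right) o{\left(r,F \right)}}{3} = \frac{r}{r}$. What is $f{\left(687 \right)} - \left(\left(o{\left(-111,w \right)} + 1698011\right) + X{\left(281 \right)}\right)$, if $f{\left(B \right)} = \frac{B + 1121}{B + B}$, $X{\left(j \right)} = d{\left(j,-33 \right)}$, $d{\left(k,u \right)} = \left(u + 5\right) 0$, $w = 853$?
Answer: $- \frac{1166530592}{687} \approx -1.698 \cdot 10^{6}$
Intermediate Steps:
$d{\left(k,u \right)} = 0$ ($d{\left(k,u \right)} = \left(5 + u\right) 0 = 0$)
$X{\left(j \right)} = 0$
$f{\left(B \right)} = \frac{1121 + B}{2 B}$
$o{\left(r,F \right)} = -3$ ($o{\left(r,F \right)} = - 3 \frac{r}{r} = \left(-3\right) 1 = -3$)
$f{\left(687 \right)} - \left(\left(o{\left(-111,w \right)} + 1698011\right) + X{\left(281 \right)}\right) = \frac{1121 + 687}{2 \cdot 687} - \left(\left(-3 + 1698011\right) + 0\right) = \frac{1}{2} \cdot \frac{1}{687} \cdot 1808 - \left(1698008 + 0\right) = \frac{904}{687} - 1698008 = - \frac{1166530592}{687}$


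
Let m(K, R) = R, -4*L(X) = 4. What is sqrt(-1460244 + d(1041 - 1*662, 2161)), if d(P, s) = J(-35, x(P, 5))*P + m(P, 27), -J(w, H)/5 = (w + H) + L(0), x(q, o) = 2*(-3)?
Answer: 3*I*sqrt(153403) ≈ 1175.0*I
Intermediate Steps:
L(X) = -1 (L(X) = -1/4*4 = -1)
x(q, o) = -6
J(w, H) = 5 - 5*H - 5*w (J(w, H) = -5*((w + H) - 1) = -5*((H + w) - 1) = -5*(-1 + H + w) = 5 - 5*H - 5*w)
d(P, s) = 27 + 210*P (d(P, s) = (5 - 5*(-6) - 5*(-35))*P + 27 = (5 + 30 + 175)*P + 27 = 210*P + 27 = 27 + 210*P)
sqrt(-1460244 + d(1041 - 1*662, 2161)) = sqrt(-1460244 + (27 + 210*(1041 - 1*662))) = sqrt(-1460244 + (27 + 210*(1041 - 662))) = sqrt(-1460244 + (27 + 210*379)) = sqrt(-1460244 + (27 + 79590)) = sqrt(-1460244 + 79617) = sqrt(-1380627) = 3*I*sqrt(153403)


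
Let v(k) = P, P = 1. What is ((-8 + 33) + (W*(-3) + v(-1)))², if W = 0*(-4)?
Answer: 676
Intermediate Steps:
v(k) = 1
W = 0
((-8 + 33) + (W*(-3) + v(-1)))² = ((-8 + 33) + (0*(-3) + 1))² = (25 + (0 + 1))² = (25 + 1)² = 26² = 676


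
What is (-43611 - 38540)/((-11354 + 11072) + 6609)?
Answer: -82151/6327 ≈ -12.984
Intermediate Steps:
(-43611 - 38540)/((-11354 + 11072) + 6609) = -82151/(-282 + 6609) = -82151/6327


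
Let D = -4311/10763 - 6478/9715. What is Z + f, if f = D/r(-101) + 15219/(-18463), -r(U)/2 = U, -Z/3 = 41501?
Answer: -48552600327242852297/389968730203670 ≈ -1.2450e+5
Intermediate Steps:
Z = -124503 (Z = -3*41501 = -124503)
r(U) = -2*U
D = -111604079/104562545 (D = -4311*1/10763 - 6478*1/9715 = -4311/10763 - 6478/9715 = -111604079/104562545 ≈ -1.0673)
f = -323510695326287/389968730203670 (f = -111604079/(104562545*((-2*(-101)))) + 15219/(-18463) = -111604079/104562545/202 + 15219*(-1/18463) = -111604079/104562545*1/202 - 15219/18463 = -111604079/21121634090 - 15219/18463 = -323510695326287/389968730203670 ≈ -0.82958)
Z + f = -124503 - 323510695326287/389968730203670 = -48552600327242852297/389968730203670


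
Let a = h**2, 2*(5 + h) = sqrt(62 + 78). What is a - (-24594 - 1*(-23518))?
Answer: 1136 - 10*sqrt(35) ≈ 1076.8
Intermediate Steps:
h = -5 + sqrt(35) (h = -5 + sqrt(62 + 78)/2 = -5 + sqrt(140)/2 = -5 + (2*sqrt(35))/2 = -5 + sqrt(35) ≈ 0.91608)
a = (-5 + sqrt(35))**2 ≈ 0.83920
a - (-24594 - 1*(-23518)) = (5 - sqrt(35))**2 - (-24594 - 1*(-23518)) = (5 - sqrt(35))**2 - (-24594 + 23518) = (5 - sqrt(35))**2 - 1*(-1076) = (5 - sqrt(35))**2 + 1076 = 1076 + (5 - sqrt(35))**2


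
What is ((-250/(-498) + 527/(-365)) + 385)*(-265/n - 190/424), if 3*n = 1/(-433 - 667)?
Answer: 1294239559810187/3853524 ≈ 3.3586e+8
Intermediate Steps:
n = -1/3300 (n = 1/(3*(-433 - 667)) = (1/3)/(-1100) = (1/3)*(-1/1100) = -1/3300 ≈ -0.00030303)
((-250/(-498) + 527/(-365)) + 385)*(-265/n - 190/424) = ((-250/(-498) + 527/(-365)) + 385)*(-265/(-1/3300) - 190/424) = ((-250*(-1/498) + 527*(-1/365)) + 385)*(-265*(-3300) - 190*1/424) = ((125/249 - 527/365) + 385)*(874500 - 95/212) = (-85598/90885 + 385)*(185393905/212) = (34905127/90885)*(185393905/212) = 1294239559810187/3853524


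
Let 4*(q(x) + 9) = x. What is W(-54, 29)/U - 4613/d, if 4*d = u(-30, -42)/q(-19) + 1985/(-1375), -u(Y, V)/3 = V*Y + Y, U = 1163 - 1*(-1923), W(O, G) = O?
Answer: -711966071/10296439 ≈ -69.147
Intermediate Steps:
U = 3086 (U = 1163 + 1923 = 3086)
u(Y, V) = -3*Y - 3*V*Y (u(Y, V) = -3*(V*Y + Y) = -3*(Y + V*Y) = -3*Y - 3*V*Y)
q(x) = -9 + x/4
d = 6673/100 (d = ((-3*(-30)*(1 - 42))/(-9 + (¼)*(-19)) + 1985/(-1375))/4 = ((-3*(-30)*(-41))/(-9 - 19/4) + 1985*(-1/1375))/4 = (-3690/(-55/4) - 397/275)/4 = (-3690*(-4/55) - 397/275)/4 = (2952/11 - 397/275)/4 = (¼)*(6673/25) = 6673/100 ≈ 66.730)
W(-54, 29)/U - 4613/d = -54/3086 - 4613/6673/100 = -54*1/3086 - 4613*100/6673 = -27/1543 - 461300/6673 = -711966071/10296439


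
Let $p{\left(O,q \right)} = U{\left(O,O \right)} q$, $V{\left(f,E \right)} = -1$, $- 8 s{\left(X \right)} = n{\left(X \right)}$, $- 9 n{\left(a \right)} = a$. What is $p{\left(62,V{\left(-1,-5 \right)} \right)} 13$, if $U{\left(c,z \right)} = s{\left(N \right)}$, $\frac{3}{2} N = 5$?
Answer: $- \frac{65}{108} \approx -0.60185$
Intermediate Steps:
$N = \frac{10}{3}$ ($N = \frac{2}{3} \cdot 5 = \frac{10}{3} \approx 3.3333$)
$n{\left(a \right)} = - \frac{a}{9}$
$s{\left(X \right)} = \frac{X}{72}$ ($s{\left(X \right)} = - \frac{\left(- \frac{1}{9}\right) X}{8} = \frac{X}{72}$)
$U{\left(c,z \right)} = \frac{5}{108}$ ($U{\left(c,z \right)} = \frac{1}{72} \cdot \frac{10}{3} = \frac{5}{108}$)
$p{\left(O,q \right)} = \frac{5 q}{108}$
$p{\left(62,V{\left(-1,-5 \right)} \right)} 13 = \frac{5}{108} \left(-1\right) 13 = \left(- \frac{5}{108}\right) 13 = - \frac{65}{108}$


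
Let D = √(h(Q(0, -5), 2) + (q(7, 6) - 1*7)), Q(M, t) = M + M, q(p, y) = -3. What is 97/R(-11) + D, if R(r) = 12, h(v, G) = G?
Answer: 97/12 + 2*I*√2 ≈ 8.0833 + 2.8284*I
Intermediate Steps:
Q(M, t) = 2*M
D = 2*I*√2 (D = √(2 + (-3 - 1*7)) = √(2 + (-3 - 7)) = √(2 - 10) = √(-8) = 2*I*√2 ≈ 2.8284*I)
97/R(-11) + D = 97/12 + 2*I*√2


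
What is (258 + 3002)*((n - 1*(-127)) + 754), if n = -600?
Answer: 916060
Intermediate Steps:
(258 + 3002)*((n - 1*(-127)) + 754) = (258 + 3002)*((-600 - 1*(-127)) + 754) = 3260*((-600 + 127) + 754) = 3260*(-473 + 754) = 3260*281 = 916060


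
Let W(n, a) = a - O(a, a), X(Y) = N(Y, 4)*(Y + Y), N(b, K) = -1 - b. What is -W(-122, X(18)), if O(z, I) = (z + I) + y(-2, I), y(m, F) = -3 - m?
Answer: -685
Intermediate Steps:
O(z, I) = -1 + I + z (O(z, I) = (z + I) + (-3 - 1*(-2)) = (I + z) + (-3 + 2) = (I + z) - 1 = -1 + I + z)
X(Y) = 2*Y*(-1 - Y) (X(Y) = (-1 - Y)*(Y + Y) = (-1 - Y)*(2*Y) = 2*Y*(-1 - Y))
W(n, a) = 1 - a (W(n, a) = a - (-1 + a + a) = a - (-1 + 2*a) = a + (1 - 2*a) = 1 - a)
-W(-122, X(18)) = -(1 - (-2)*18*(1 + 18)) = -(1 - (-2)*18*19) = -(1 - 1*(-684)) = -(1 + 684) = -1*685 = -685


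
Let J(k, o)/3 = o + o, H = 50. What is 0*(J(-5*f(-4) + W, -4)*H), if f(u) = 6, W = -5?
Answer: 0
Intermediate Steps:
J(k, o) = 6*o (J(k, o) = 3*(o + o) = 3*(2*o) = 6*o)
0*(J(-5*f(-4) + W, -4)*H) = 0*((6*(-4))*50) = 0*(-24*50) = 0*(-1200) = 0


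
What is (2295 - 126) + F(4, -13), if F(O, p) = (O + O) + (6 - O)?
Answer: 2179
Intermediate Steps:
F(O, p) = 6 + O (F(O, p) = 2*O + (6 - O) = 6 + O)
(2295 - 126) + F(4, -13) = (2295 - 126) + (6 + 4) = 2169 + 10 = 2179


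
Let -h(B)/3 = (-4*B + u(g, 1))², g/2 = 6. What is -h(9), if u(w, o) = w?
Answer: 1728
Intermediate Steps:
g = 12 (g = 2*6 = 12)
h(B) = -3*(12 - 4*B)² (h(B) = -3*(-4*B + 12)² = -3*(12 - 4*B)²)
-h(9) = -(-48)*(-3 + 9)² = -(-48)*6² = -(-48)*36 = -1*(-1728) = 1728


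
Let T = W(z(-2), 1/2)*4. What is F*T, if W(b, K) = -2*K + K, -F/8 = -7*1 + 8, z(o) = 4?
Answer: 16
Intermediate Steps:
F = -8 (F = -8*(-7*1 + 8) = -8*(-7 + 8) = -8*1 = -8)
W(b, K) = -K
T = -2 (T = -1/2*4 = -1*½*4 = -½*4 = -2)
F*T = -8*(-2) = 16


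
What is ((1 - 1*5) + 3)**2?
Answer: 1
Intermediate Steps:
((1 - 1*5) + 3)**2 = ((1 - 5) + 3)**2 = (-4 + 3)**2 = (-1)**2 = 1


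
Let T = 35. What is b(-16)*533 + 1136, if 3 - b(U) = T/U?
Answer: 62415/16 ≈ 3900.9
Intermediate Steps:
b(U) = 3 - 35/U
b(-16)*533 + 1136 = (3 - 35/(-16))*533 + 1136 = (3 - 35*(-1/16))*533 + 1136 = (3 + 35/16)*533 + 1136 = (83/16)*533 + 1136 = 44239/16 + 1136 = 62415/16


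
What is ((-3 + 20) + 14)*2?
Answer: 62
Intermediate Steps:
((-3 + 20) + 14)*2 = (17 + 14)*2 = 31*2 = 62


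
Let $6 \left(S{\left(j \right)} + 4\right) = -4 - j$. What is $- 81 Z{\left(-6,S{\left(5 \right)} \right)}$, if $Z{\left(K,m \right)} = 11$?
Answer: $-891$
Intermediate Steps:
$S{\left(j \right)} = - \frac{14}{3} - \frac{j}{6}$ ($S{\left(j \right)} = -4 + \frac{-4 - j}{6} = -4 - \left(\frac{2}{3} + \frac{j}{6}\right) = - \frac{14}{3} - \frac{j}{6}$)
$- 81 Z{\left(-6,S{\left(5 \right)} \right)} = \left(-81\right) 11 = -891$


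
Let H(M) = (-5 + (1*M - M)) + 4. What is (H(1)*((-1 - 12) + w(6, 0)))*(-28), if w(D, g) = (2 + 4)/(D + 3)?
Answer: -1036/3 ≈ -345.33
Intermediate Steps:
w(D, g) = 6/(3 + D)
H(M) = -1 (H(M) = (-5 + (M - M)) + 4 = (-5 + 0) + 4 = -5 + 4 = -1)
(H(1)*((-1 - 12) + w(6, 0)))*(-28) = -((-1 - 12) + 6/(3 + 6))*(-28) = -(-13 + 6/9)*(-28) = -(-13 + 6*(⅑))*(-28) = -(-13 + ⅔)*(-28) = -1*(-37/3)*(-28) = (37/3)*(-28) = -1036/3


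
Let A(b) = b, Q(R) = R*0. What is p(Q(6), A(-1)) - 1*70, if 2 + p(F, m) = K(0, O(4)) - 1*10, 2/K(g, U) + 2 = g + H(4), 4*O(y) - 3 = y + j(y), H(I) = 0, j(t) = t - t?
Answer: -83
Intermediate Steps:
j(t) = 0
Q(R) = 0
O(y) = ¾ + y/4 (O(y) = ¾ + (y + 0)/4 = ¾ + y/4)
K(g, U) = 2/(-2 + g) (K(g, U) = 2/(-2 + (g + 0)) = 2/(-2 + g))
p(F, m) = -13 (p(F, m) = -2 + (2/(-2 + 0) - 1*10) = -2 + (2/(-2) - 10) = -2 + (2*(-½) - 10) = -2 + (-1 - 10) = -2 - 11 = -13)
p(Q(6), A(-1)) - 1*70 = -13 - 1*70 = -13 - 70 = -83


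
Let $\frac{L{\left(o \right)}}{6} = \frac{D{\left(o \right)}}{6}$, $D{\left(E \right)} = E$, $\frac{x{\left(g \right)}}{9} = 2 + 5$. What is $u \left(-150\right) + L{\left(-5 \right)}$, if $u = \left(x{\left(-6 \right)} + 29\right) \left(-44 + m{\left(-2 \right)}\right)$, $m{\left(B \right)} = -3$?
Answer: $648595$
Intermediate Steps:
$x{\left(g \right)} = 63$ ($x{\left(g \right)} = 9 \left(2 + 5\right) = 9 \cdot 7 = 63$)
$L{\left(o \right)} = o$ ($L{\left(o \right)} = 6 \frac{o}{6} = o$)
$u = -4324$ ($u = \left(63 + 29\right) \left(-44 - 3\right) = 92 \left(-47\right) = -4324$)
$u \left(-150\right) + L{\left(-5 \right)} = \left(-4324\right) \left(-150\right) - 5 = 648600 - 5 = 648595$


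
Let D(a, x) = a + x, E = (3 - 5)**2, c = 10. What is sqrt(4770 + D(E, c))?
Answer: 4*sqrt(299) ≈ 69.167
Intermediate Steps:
E = 4 (E = (-2)**2 = 4)
sqrt(4770 + D(E, c)) = sqrt(4770 + (4 + 10)) = sqrt(4770 + 14) = sqrt(4784) = 4*sqrt(299)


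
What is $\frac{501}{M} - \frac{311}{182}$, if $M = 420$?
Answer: $- \frac{939}{1820} \approx -0.51593$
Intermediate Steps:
$\frac{501}{M} - \frac{311}{182} = \frac{501}{420} - \frac{311}{182} = 501 \cdot \frac{1}{420} - \frac{311}{182} = \frac{167}{140} - \frac{311}{182} = - \frac{939}{1820}$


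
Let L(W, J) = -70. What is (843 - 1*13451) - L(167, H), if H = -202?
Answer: -12538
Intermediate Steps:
(843 - 1*13451) - L(167, H) = (843 - 1*13451) - 1*(-70) = (843 - 13451) + 70 = -12608 + 70 = -12538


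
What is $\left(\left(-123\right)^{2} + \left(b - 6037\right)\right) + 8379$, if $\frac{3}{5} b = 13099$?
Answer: $\frac{117908}{3} \approx 39303.0$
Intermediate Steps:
$b = \frac{65495}{3}$ ($b = \frac{5}{3} \cdot 13099 = \frac{65495}{3} \approx 21832.0$)
$\left(\left(-123\right)^{2} + \left(b - 6037\right)\right) + 8379 = \left(\left(-123\right)^{2} + \left(\frac{65495}{3} - 6037\right)\right) + 8379 = \left(15129 + \frac{47384}{3}\right) + 8379 = \frac{92771}{3} + 8379 = \frac{117908}{3}$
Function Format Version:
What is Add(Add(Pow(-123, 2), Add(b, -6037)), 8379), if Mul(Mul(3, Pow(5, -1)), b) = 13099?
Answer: Rational(117908, 3) ≈ 39303.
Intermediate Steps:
b = Rational(65495, 3) (b = Mul(Rational(5, 3), 13099) = Rational(65495, 3) ≈ 21832.)
Add(Add(Pow(-123, 2), Add(b, -6037)), 8379) = Add(Add(Pow(-123, 2), Add(Rational(65495, 3), -6037)), 8379) = Add(Add(15129, Rational(47384, 3)), 8379) = Add(Rational(92771, 3), 8379) = Rational(117908, 3)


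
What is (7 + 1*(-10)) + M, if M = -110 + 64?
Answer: -49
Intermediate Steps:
M = -46
(7 + 1*(-10)) + M = (7 + 1*(-10)) - 46 = (7 - 10) - 46 = -3 - 46 = -49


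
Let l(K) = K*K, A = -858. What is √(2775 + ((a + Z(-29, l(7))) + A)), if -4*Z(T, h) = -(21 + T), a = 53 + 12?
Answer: 6*√55 ≈ 44.497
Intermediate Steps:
l(K) = K²
a = 65
Z(T, h) = 21/4 + T/4 (Z(T, h) = -(-1)*(21 + T)/4 = -(-21 - T)/4 = 21/4 + T/4)
√(2775 + ((a + Z(-29, l(7))) + A)) = √(2775 + ((65 + (21/4 + (¼)*(-29))) - 858)) = √(2775 + ((65 + (21/4 - 29/4)) - 858)) = √(2775 + ((65 - 2) - 858)) = √(2775 + (63 - 858)) = √(2775 - 795) = √1980 = 6*√55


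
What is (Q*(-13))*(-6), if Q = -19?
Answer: -1482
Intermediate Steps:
(Q*(-13))*(-6) = -19*(-13)*(-6) = 247*(-6) = -1482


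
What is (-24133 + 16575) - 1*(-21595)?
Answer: 14037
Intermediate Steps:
(-24133 + 16575) - 1*(-21595) = -7558 + 21595 = 14037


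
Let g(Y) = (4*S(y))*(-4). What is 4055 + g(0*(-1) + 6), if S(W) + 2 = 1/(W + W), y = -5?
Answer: 20443/5 ≈ 4088.6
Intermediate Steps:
S(W) = -2 + 1/(2*W) (S(W) = -2 + 1/(W + W) = -2 + 1/(2*W))
g(Y) = 168/5 (g(Y) = (4*(-2 + (1/2)/(-5)))*(-4) = (4*(-2 + (1/2)*(-1/5)))*(-4) = (4*(-2 - 1/10))*(-4) = (4*(-21/10))*(-4) = -42/5*(-4) = 168/5)
4055 + g(0*(-1) + 6) = 4055 + 168/5 = 20443/5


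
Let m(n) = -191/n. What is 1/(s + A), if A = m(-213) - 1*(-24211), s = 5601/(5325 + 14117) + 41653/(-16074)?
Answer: 5547065067/134292190243958 ≈ 4.1306e-5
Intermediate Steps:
s = -179946788/78127677 (s = 5601/19442 + 41653*(-1/16074) = 5601*(1/19442) - 41653/16074 = 5601/19442 - 41653/16074 = -179946788/78127677 ≈ -2.3032)
A = 5157134/213 (A = -191/(-213) - 1*(-24211) = -191*(-1/213) + 24211 = 191/213 + 24211 = 5157134/213 ≈ 24212.)
1/(s + A) = 1/(-179946788/78127677 + 5157134/213) = 1/(134292190243958/5547065067) = 5547065067/134292190243958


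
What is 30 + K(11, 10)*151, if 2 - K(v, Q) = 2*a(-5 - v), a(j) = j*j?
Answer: -76980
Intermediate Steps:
a(j) = j²
K(v, Q) = 2 - 2*(-5 - v)²
30 + K(11, 10)*151 = 30 + (2 - 2*(5 + 11)²)*151 = 30 + (2 - 2*16²)*151 = 30 + (2 - 2*256)*151 = 30 + (2 - 512)*151 = 30 - 510*151 = 30 - 77010 = -76980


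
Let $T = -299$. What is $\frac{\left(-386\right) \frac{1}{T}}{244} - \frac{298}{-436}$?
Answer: $\frac{1369324}{1988051} \approx 0.68878$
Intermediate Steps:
$\frac{\left(-386\right) \frac{1}{T}}{244} - \frac{298}{-436} = \frac{\left(-386\right) \frac{1}{-299}}{244} - \frac{298}{-436} = \left(-386\right) \left(- \frac{1}{299}\right) \frac{1}{244} - - \frac{149}{218} = \frac{386}{299} \cdot \frac{1}{244} + \frac{149}{218} = \frac{193}{36478} + \frac{149}{218} = \frac{1369324}{1988051}$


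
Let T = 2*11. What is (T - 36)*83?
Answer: -1162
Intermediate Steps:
T = 22
(T - 36)*83 = (22 - 36)*83 = -14*83 = -1162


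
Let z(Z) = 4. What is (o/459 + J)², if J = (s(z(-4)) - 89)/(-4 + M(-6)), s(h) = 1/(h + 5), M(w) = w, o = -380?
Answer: 13690000/210681 ≈ 64.980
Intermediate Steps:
s(h) = 1/(5 + h)
J = 80/9 (J = (1/(5 + 4) - 89)/(-4 - 6) = (1/9 - 89)/(-10) = (⅑ - 89)*(-⅒) = -800/9*(-⅒) = 80/9 ≈ 8.8889)
(o/459 + J)² = (-380/459 + 80/9)² = (3700/459)² = 13690000/210681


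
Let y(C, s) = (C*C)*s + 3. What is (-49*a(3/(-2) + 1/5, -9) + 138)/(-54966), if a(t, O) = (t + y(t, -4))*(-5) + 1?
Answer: 11507/549660 ≈ 0.020935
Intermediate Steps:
y(C, s) = 3 + s*C² (y(C, s) = C²*s + 3 = s*C² + 3 = 3 + s*C²)
a(t, O) = -14 - 5*t + 20*t² (a(t, O) = (t + (3 - 4*t²))*(-5) + 1 = (3 + t - 4*t²)*(-5) + 1 = (-15 - 5*t + 20*t²) + 1 = -14 - 5*t + 20*t²)
(-49*a(3/(-2) + 1/5, -9) + 138)/(-54966) = (-49*(-14 - 5*(3/(-2) + 1/5) + 20*(3/(-2) + 1/5)²) + 138)/(-54966) = (-49*(-14 - 5*(3*(-½) + 1*(⅕)) + 20*(3*(-½) + 1*(⅕))²) + 138)*(-1/54966) = (-49*(-14 - 5*(-3/2 + ⅕) + 20*(-3/2 + ⅕)²) + 138)*(-1/54966) = (-49*(-14 - 5*(-13/10) + 20*(-13/10)²) + 138)*(-1/54966) = (-49*(-14 + 13/2 + 20*(169/100)) + 138)*(-1/54966) = (-49*(-14 + 13/2 + 169/5) + 138)*(-1/54966) = (-49*263/10 + 138)*(-1/54966) = (-12887/10 + 138)*(-1/54966) = -11507/10*(-1/54966) = 11507/549660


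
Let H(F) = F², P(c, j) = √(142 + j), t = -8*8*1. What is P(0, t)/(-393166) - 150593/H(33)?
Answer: -150593/1089 - √78/393166 ≈ -138.29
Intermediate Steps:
t = -64 (t = -64*1 = -64)
P(0, t)/(-393166) - 150593/H(33) = √(142 - 64)/(-393166) - 150593/(33²) = √78*(-1/393166) - 150593/1089 = -√78/393166 - 150593*1/1089 = -√78/393166 - 150593/1089 = -150593/1089 - √78/393166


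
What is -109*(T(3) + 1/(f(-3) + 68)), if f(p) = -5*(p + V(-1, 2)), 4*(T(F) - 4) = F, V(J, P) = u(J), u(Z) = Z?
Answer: -45671/88 ≈ -518.99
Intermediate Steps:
V(J, P) = J
T(F) = 4 + F/4
f(p) = 5 - 5*p (f(p) = -5*(p - 1) = -5*(-1 + p) = 5 - 5*p)
-109*(T(3) + 1/(f(-3) + 68)) = -109*((4 + (¼)*3) + 1/((5 - 5*(-3)) + 68)) = -109*((4 + ¾) + 1/((5 + 15) + 68)) = -109*(19/4 + 1/(20 + 68)) = -109*(19/4 + 1/88) = -109*419/88 = -45671/88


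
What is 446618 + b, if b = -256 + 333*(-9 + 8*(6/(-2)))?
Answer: 435373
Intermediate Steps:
b = -11245 (b = -256 + 333*(-9 + 8*(6*(-1/2))) = -256 + 333*(-9 + 8*(-3)) = -256 + 333*(-9 - 24) = -256 + 333*(-33) = -256 - 10989 = -11245)
446618 + b = 446618 - 11245 = 435373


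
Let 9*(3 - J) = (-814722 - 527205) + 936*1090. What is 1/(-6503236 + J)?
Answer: -1/6467490 ≈ -1.5462e-7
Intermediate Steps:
J = 35746 (J = 3 - ((-814722 - 527205) + 936*1090)/9 = 3 - (-1341927 + 1020240)/9 = 3 - ⅑*(-321687) = 3 + 35743 = 35746)
1/(-6503236 + J) = 1/(-6503236 + 35746) = 1/(-6467490) = -1/6467490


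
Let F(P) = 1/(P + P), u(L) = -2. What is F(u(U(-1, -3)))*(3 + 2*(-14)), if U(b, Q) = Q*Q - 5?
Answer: 25/4 ≈ 6.2500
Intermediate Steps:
U(b, Q) = -5 + Q**2 (U(b, Q) = Q**2 - 5 = -5 + Q**2)
F(P) = 1/(2*P)
F(u(U(-1, -3)))*(3 + 2*(-14)) = ((1/2)/(-2))*(3 + 2*(-14)) = ((1/2)*(-1/2))*(3 - 28) = -1/4*(-25) = 25/4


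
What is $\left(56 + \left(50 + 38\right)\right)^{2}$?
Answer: $20736$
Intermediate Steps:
$\left(56 + \left(50 + 38\right)\right)^{2} = \left(56 + 88\right)^{2} = 144^{2} = 20736$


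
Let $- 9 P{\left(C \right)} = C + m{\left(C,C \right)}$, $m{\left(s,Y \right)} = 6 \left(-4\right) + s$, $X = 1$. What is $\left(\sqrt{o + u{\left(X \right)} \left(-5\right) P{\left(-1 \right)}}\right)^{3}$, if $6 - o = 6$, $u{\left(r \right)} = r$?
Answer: $- \frac{130 i \sqrt{130}}{27} \approx - 54.897 i$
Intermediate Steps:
$o = 0$ ($o = 6 - 6 = 0$)
$m{\left(s,Y \right)} = -24 + s$
$P{\left(C \right)} = \frac{8}{3} - \frac{2 C}{9}$ ($P{\left(C \right)} = - \frac{C + \left(-24 + C\right)}{9} = - \frac{-24 + 2 C}{9} = \frac{8}{3} - \frac{2 C}{9}$)
$\left(\sqrt{o + u{\left(X \right)} \left(-5\right) P{\left(-1 \right)}}\right)^{3} = \left(\sqrt{0 + 1 \left(-5\right) \left(\frac{8}{3} - - \frac{2}{9}\right)}\right)^{3} = \left(\sqrt{0 - 5 \left(\frac{8}{3} + \frac{2}{9}\right)}\right)^{3} = \left(\sqrt{0 - \frac{130}{9}}\right)^{3} = \left(\sqrt{- \frac{130}{9}}\right)^{3} = \left(\frac{i \sqrt{130}}{3}\right)^{3} = - \frac{130 i \sqrt{130}}{27}$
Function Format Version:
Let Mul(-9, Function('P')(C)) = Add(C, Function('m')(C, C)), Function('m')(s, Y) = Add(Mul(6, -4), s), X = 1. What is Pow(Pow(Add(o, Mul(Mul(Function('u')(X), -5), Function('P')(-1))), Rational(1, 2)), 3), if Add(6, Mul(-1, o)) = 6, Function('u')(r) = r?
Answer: Mul(Rational(-130, 27), I, Pow(130, Rational(1, 2))) ≈ Mul(-54.897, I)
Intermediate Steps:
o = 0 (o = Add(6, Mul(-1, 6)) = Add(6, -6) = 0)
Function('m')(s, Y) = Add(-24, s)
Function('P')(C) = Add(Rational(8, 3), Mul(Rational(-2, 9), C)) (Function('P')(C) = Mul(Rational(-1, 9), Add(C, Add(-24, C))) = Mul(Rational(-1, 9), Add(-24, Mul(2, C))) = Add(Rational(8, 3), Mul(Rational(-2, 9), C)))
Pow(Pow(Add(o, Mul(Mul(Function('u')(X), -5), Function('P')(-1))), Rational(1, 2)), 3) = Pow(Pow(Add(0, Mul(Mul(1, -5), Add(Rational(8, 3), Mul(Rational(-2, 9), -1)))), Rational(1, 2)), 3) = Pow(Pow(Add(0, Mul(-5, Add(Rational(8, 3), Rational(2, 9)))), Rational(1, 2)), 3) = Pow(Pow(Add(0, Mul(-5, Rational(26, 9))), Rational(1, 2)), 3) = Pow(Pow(Add(0, Rational(-130, 9)), Rational(1, 2)), 3) = Pow(Pow(Rational(-130, 9), Rational(1, 2)), 3) = Pow(Mul(Rational(1, 3), I, Pow(130, Rational(1, 2))), 3) = Mul(Rational(-130, 27), I, Pow(130, Rational(1, 2)))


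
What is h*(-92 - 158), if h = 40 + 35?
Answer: -18750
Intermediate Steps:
h = 75
h*(-92 - 158) = 75*(-92 - 158) = 75*(-250) = -18750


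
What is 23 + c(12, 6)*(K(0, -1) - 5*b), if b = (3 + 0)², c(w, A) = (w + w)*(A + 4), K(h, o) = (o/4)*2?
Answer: -10897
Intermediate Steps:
K(h, o) = o/2 (K(h, o) = (o*(¼))*2 = (o/4)*2 = o/2)
c(w, A) = 2*w*(4 + A) (c(w, A) = (2*w)*(4 + A) = 2*w*(4 + A))
b = 9 (b = 3² = 9)
23 + c(12, 6)*(K(0, -1) - 5*b) = 23 + (2*12*(4 + 6))*((½)*(-1) - 5*9) = 23 + (2*12*10)*(-½ - 45) = 23 + 240*(-91/2) = 23 - 10920 = -10897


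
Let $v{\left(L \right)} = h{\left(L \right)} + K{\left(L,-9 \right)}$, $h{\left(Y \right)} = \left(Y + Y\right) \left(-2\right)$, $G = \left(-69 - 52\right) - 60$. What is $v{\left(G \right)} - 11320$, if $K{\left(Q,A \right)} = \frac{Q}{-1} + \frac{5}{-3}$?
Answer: $- \frac{31250}{3} \approx -10417.0$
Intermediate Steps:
$G = -181$ ($G = -121 - 60 = -181$)
$K{\left(Q,A \right)} = - \frac{5}{3} - Q$ ($K{\left(Q,A \right)} = Q \left(-1\right) + 5 \left(- \frac{1}{3}\right) = - Q - \frac{5}{3} = - \frac{5}{3} - Q$)
$h{\left(Y \right)} = - 4 Y$ ($h{\left(Y \right)} = 2 Y \left(-2\right) = - 4 Y$)
$v{\left(L \right)} = - \frac{5}{3} - 5 L$ ($v{\left(L \right)} = - 4 L - \left(\frac{5}{3} + L\right) = - \frac{5}{3} - 5 L$)
$v{\left(G \right)} - 11320 = \left(- \frac{5}{3} - -905\right) - 11320 = \left(- \frac{5}{3} + 905\right) - 11320 = \frac{2710}{3} - 11320 = - \frac{31250}{3}$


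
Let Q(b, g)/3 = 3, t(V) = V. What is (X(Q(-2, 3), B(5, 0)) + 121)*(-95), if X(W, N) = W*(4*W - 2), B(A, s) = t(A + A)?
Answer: -40565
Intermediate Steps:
Q(b, g) = 9 (Q(b, g) = 3*3 = 9)
B(A, s) = 2*A (B(A, s) = A + A = 2*A)
X(W, N) = W*(-2 + 4*W)
(X(Q(-2, 3), B(5, 0)) + 121)*(-95) = (2*9*(-1 + 2*9) + 121)*(-95) = (2*9*(-1 + 18) + 121)*(-95) = (2*9*17 + 121)*(-95) = (306 + 121)*(-95) = 427*(-95) = -40565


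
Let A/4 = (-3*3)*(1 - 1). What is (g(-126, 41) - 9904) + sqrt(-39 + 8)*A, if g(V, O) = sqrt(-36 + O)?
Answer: -9904 + sqrt(5) ≈ -9901.8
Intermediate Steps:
A = 0 (A = 4*((-3*3)*(1 - 1)) = 4*(-9*0) = 4*0 = 0)
(g(-126, 41) - 9904) + sqrt(-39 + 8)*A = (sqrt(-36 + 41) - 9904) + sqrt(-39 + 8)*0 = (sqrt(5) - 9904) + sqrt(-31)*0 = (-9904 + sqrt(5)) + (I*sqrt(31))*0 = (-9904 + sqrt(5)) + 0 = -9904 + sqrt(5)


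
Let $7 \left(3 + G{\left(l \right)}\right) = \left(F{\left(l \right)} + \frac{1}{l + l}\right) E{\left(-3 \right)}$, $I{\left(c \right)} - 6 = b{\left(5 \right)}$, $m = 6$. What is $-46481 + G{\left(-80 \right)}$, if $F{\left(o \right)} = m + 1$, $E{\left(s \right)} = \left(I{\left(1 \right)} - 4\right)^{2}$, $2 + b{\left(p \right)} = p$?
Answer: $- \frac{10406821}{224} \approx -46459.0$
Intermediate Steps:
$b{\left(p \right)} = -2 + p$
$I{\left(c \right)} = 9$ ($I{\left(c \right)} = 6 + \left(-2 + 5\right) = 6 + 3 = 9$)
$E{\left(s \right)} = 25$ ($E{\left(s \right)} = \left(9 - 4\right)^{2} = 5^{2} = 25$)
$F{\left(o \right)} = 7$ ($F{\left(o \right)} = 6 + 1 = 7$)
$G{\left(l \right)} = 22 + \frac{25}{14 l}$ ($G{\left(l \right)} = -3 + \frac{\left(7 + \frac{1}{l + l}\right) 25}{7} = -3 + \frac{\left(7 + \frac{1}{2 l}\right) 25}{7} = -3 + \frac{175 + \frac{25}{2 l}}{7} = -3 + \left(25 + \frac{25}{14 l}\right) = 22 + \frac{25}{14 l}$)
$-46481 + G{\left(-80 \right)} = -46481 + \left(22 + \frac{25}{14 \left(-80\right)}\right) = -46481 + \left(22 + \frac{25}{14} \left(- \frac{1}{80}\right)\right) = -46481 + \left(22 - \frac{5}{224}\right) = -46481 + \frac{4923}{224} = - \frac{10406821}{224}$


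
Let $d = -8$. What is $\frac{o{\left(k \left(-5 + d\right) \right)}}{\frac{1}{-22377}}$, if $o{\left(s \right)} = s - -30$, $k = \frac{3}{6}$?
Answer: $- \frac{1051719}{2} \approx -5.2586 \cdot 10^{5}$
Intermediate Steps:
$k = \frac{1}{2}$ ($k = 3 \cdot \frac{1}{6} = \frac{1}{2} \approx 0.5$)
$o{\left(s \right)} = 30 + s$ ($o{\left(s \right)} = s + 30 = 30 + s$)
$\frac{o{\left(k \left(-5 + d\right) \right)}}{\frac{1}{-22377}} = \frac{30 + \frac{-5 - 8}{2}}{\frac{1}{-22377}} = \frac{30 + \frac{1}{2} \left(-13\right)}{- \frac{1}{22377}} = \left(30 - \frac{13}{2}\right) \left(-22377\right) = \frac{47}{2} \left(-22377\right) = - \frac{1051719}{2}$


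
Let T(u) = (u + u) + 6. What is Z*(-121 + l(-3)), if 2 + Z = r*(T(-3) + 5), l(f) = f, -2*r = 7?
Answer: 2418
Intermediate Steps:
r = -7/2 (r = -½*7 = -7/2 ≈ -3.5000)
T(u) = 6 + 2*u (T(u) = 2*u + 6 = 6 + 2*u)
Z = -39/2 (Z = -2 - 7*((6 + 2*(-3)) + 5)/2 = -2 - 7*((6 - 6) + 5)/2 = -2 - 7*(0 + 5)/2 = -2 - 7/2*5 = -2 - 35/2 = -39/2 ≈ -19.500)
Z*(-121 + l(-3)) = -39*(-121 - 3)/2 = -39/2*(-124) = 2418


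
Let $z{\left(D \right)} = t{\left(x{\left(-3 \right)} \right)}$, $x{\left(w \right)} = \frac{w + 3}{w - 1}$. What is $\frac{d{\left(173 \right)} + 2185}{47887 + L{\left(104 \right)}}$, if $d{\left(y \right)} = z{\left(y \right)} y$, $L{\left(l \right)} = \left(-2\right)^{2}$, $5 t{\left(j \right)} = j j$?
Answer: $\frac{2185}{47891} \approx 0.045624$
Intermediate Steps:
$x{\left(w \right)} = \frac{3 + w}{-1 + w}$
$t{\left(j \right)} = \frac{j^{2}}{5}$ ($t{\left(j \right)} = \frac{j j}{5} = \frac{j^{2}}{5}$)
$L{\left(l \right)} = 4$
$z{\left(D \right)} = 0$ ($z{\left(D \right)} = \frac{\left(\frac{3 - 3}{-1 - 3}\right)^{2}}{5} = \frac{\left(\frac{1}{-4} \cdot 0\right)^{2}}{5} = \frac{\left(\left(- \frac{1}{4}\right) 0\right)^{2}}{5} = \frac{0^{2}}{5} = \frac{1}{5} \cdot 0 = 0$)
$d{\left(y \right)} = 0$ ($d{\left(y \right)} = 0 y = 0$)
$\frac{d{\left(173 \right)} + 2185}{47887 + L{\left(104 \right)}} = \frac{0 + 2185}{47887 + 4} = \frac{2185}{47891}$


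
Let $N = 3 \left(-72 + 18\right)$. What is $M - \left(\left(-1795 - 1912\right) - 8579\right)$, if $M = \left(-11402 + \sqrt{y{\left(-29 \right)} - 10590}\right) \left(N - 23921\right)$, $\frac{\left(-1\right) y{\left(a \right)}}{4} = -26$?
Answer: $274606652 - 168581 i \sqrt{214} \approx 2.7461 \cdot 10^{8} - 2.4661 \cdot 10^{6} i$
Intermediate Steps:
$y{\left(a \right)} = 104$ ($y{\left(a \right)} = \left(-4\right) \left(-26\right) = 104$)
$N = -162$ ($N = 3 \left(-54\right) = -162$)
$M = 274594366 - 168581 i \sqrt{214}$ ($M = \left(-11402 + \sqrt{104 - 10590}\right) \left(-162 - 23921\right) = \left(-11402 + \sqrt{-10486}\right) \left(-24083\right) = \left(-11402 + 7 i \sqrt{214}\right) \left(-24083\right) = 274594366 - 168581 i \sqrt{214} \approx 2.7459 \cdot 10^{8} - 2.4661 \cdot 10^{6} i$)
$M - \left(\left(-1795 - 1912\right) - 8579\right) = \left(274594366 - 168581 i \sqrt{214}\right) - \left(\left(-1795 - 1912\right) - 8579\right) = \left(274594366 - 168581 i \sqrt{214}\right) - \left(-3707 - 8579\right) = \left(274594366 - 168581 i \sqrt{214}\right) - -12286 = \left(274594366 - 168581 i \sqrt{214}\right) + 12286 = 274606652 - 168581 i \sqrt{214}$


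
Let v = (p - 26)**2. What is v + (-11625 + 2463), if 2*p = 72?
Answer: -9062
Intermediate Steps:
p = 36 (p = (1/2)*72 = 36)
v = 100 (v = (36 - 26)**2 = 10**2 = 100)
v + (-11625 + 2463) = 100 + (-11625 + 2463) = 100 - 9162 = -9062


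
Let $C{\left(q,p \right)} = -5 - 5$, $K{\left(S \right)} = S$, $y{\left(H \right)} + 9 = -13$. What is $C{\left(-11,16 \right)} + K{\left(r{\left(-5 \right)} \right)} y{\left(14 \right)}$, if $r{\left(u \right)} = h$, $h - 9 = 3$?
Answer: $-274$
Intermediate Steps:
$h = 12$ ($h = 9 + 3 = 12$)
$r{\left(u \right)} = 12$
$y{\left(H \right)} = -22$ ($y{\left(H \right)} = -9 - 13 = -22$)
$C{\left(q,p \right)} = -10$ ($C{\left(q,p \right)} = -5 - 5 = -10$)
$C{\left(-11,16 \right)} + K{\left(r{\left(-5 \right)} \right)} y{\left(14 \right)} = -10 + 12 \left(-22\right) = -10 - 264 = -274$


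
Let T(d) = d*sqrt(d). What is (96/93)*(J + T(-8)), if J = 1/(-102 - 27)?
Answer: -32/3999 - 512*I*sqrt(2)/31 ≈ -0.008002 - 23.357*I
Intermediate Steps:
T(d) = d**(3/2)
J = -1/129 (J = 1/(-129) = -1/129 ≈ -0.0077519)
(96/93)*(J + T(-8)) = (96/93)*(-1/129 + (-8)**(3/2)) = (96*(1/93))*(-1/129 - 16*I*sqrt(2)) = 32*(-1/129 - 16*I*sqrt(2))/31 = -32/3999 - 512*I*sqrt(2)/31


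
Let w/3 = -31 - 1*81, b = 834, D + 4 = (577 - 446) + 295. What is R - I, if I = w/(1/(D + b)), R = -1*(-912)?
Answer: 422928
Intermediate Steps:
D = 422 (D = -4 + ((577 - 446) + 295) = -4 + (131 + 295) = -4 + 426 = 422)
w = -336 (w = 3*(-31 - 1*81) = 3*(-31 - 81) = 3*(-112) = -336)
R = 912
I = -422016 (I = -336/(1/(422 + 834)) = -336/(1/1256) = -336/1/1256 = -336*1256 = -422016)
R - I = 912 - 1*(-422016) = 912 + 422016 = 422928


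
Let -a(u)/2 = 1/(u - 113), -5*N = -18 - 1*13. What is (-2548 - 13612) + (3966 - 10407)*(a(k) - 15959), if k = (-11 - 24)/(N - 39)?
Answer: 628884165105/6119 ≈ 1.0278e+8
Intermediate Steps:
N = 31/5 (N = -(-18 - 1*13)/5 = -(-18 - 13)/5 = -1/5*(-31) = 31/5 ≈ 6.2000)
k = 175/164 (k = (-11 - 24)/(31/5 - 39) = -35/(-164/5) = -35*(-5/164) = 175/164 ≈ 1.0671)
a(u) = -2/(-113 + u) (a(u) = -2/(u - 113) = -2/(-113 + u))
(-2548 - 13612) + (3966 - 10407)*(a(k) - 15959) = (-2548 - 13612) + (3966 - 10407)*(-2/(-113 + 175/164) - 15959) = -16160 - 6441*(-2/(-18357/164) - 15959) = -16160 - 6441*(-2*(-164/18357) - 15959) = -16160 - 6441*(328/18357 - 15959) = -16160 - 6441*(-292959035/18357) = -16160 + 628983048145/6119 = 628884165105/6119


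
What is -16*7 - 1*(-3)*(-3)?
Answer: -121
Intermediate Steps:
-16*7 - 1*(-3)*(-3) = -112 + 3*(-3) = -112 - 9 = -121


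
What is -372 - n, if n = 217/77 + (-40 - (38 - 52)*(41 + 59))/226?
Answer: -473379/1243 ≈ -380.84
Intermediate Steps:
n = 10983/1243 (n = 217*(1/77) + (-40 - (-14)*100)*(1/226) = 31/11 + (-40 - 1*(-1400))*(1/226) = 31/11 + (-40 + 1400)*(1/226) = 31/11 + 1360*(1/226) = 31/11 + 680/113 = 10983/1243 ≈ 8.8359)
-372 - n = -372 - 1*10983/1243 = -372 - 10983/1243 = -473379/1243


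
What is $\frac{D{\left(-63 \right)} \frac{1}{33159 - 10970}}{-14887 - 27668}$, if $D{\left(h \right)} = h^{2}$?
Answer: $- \frac{1323}{314750965} \approx -4.2033 \cdot 10^{-6}$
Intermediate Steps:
$\frac{D{\left(-63 \right)} \frac{1}{33159 - 10970}}{-14887 - 27668} = \frac{\left(-63\right)^{2} \frac{1}{33159 - 10970}}{-14887 - 27668} = \frac{3969 \cdot \frac{1}{22189}}{-14887 - 27668} = \frac{3969 \cdot \frac{1}{22189}}{-42555} = \frac{3969}{22189} \left(- \frac{1}{42555}\right) = - \frac{1323}{314750965}$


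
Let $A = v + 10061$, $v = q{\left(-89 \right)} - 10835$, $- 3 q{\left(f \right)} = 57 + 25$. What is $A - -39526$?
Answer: $\frac{116174}{3} \approx 38725.0$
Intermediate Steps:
$q{\left(f \right)} = - \frac{82}{3}$ ($q{\left(f \right)} = - \frac{57 + 25}{3} = \left(- \frac{1}{3}\right) 82 = - \frac{82}{3}$)
$v = - \frac{32587}{3}$ ($v = - \frac{82}{3} - 10835 = - \frac{32587}{3} \approx -10862.0$)
$A = - \frac{2404}{3}$ ($A = - \frac{32587}{3} + 10061 = - \frac{2404}{3} \approx -801.33$)
$A - -39526 = - \frac{2404}{3} - -39526 = - \frac{2404}{3} + 39526 = \frac{116174}{3}$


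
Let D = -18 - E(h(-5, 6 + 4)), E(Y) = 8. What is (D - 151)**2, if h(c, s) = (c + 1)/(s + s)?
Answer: 31329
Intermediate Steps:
h(c, s) = (1 + c)/(2*s) (h(c, s) = (1 + c)/((2*s)) = (1 + c)*(1/(2*s)) = (1 + c)/(2*s))
D = -26 (D = -18 - 1*8 = -18 - 8 = -26)
(D - 151)**2 = (-26 - 151)**2 = (-177)**2 = 31329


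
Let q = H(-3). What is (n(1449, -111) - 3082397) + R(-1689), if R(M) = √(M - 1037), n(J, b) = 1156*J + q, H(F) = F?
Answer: -1407356 + I*√2726 ≈ -1.4074e+6 + 52.211*I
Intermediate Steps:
q = -3
n(J, b) = -3 + 1156*J (n(J, b) = 1156*J - 3 = -3 + 1156*J)
R(M) = √(-1037 + M)
(n(1449, -111) - 3082397) + R(-1689) = ((-3 + 1156*1449) - 3082397) + √(-1037 - 1689) = ((-3 + 1675044) - 3082397) + √(-2726) = (1675041 - 3082397) + I*√2726 = -1407356 + I*√2726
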